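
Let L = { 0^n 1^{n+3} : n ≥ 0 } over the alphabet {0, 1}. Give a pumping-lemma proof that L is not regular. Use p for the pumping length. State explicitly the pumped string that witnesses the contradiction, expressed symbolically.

Toward a contradiction, assume L is regular with pumping length p.
Choose w = 0^p 1^{p+3}, which is in L with |w| = 2p+3 ≥ p.
Write w = xyz as guaranteed by the lemma, with |xy| ≤ p and |y| > 0.
The first p characters of w are 0's, so xy (and hence y) consists only of 0's. Write y = 0^k, 1 ≤ k ≤ p.
Pump with i = 2: xy^2z = 0^{p+k} 1^{p+3}. For this to lie in L we would need p+3 = (p+k)+3, which forces k = 0. But k ≥ 1, so xy^2z ∉ L.
Contradiction. Therefore L is not regular.

0^{p+k} 1^{p+3}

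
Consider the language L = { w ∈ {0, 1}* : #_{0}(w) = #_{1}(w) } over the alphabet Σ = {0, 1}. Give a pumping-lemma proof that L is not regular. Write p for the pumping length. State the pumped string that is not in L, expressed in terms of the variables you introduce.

Assume L is regular; let p be its pumping constant.
Choose w = 0^p 1^p ∈ L with |w| = 2p ≥ p.
By the pumping lemma, w = xyz with |xy| ≤ p and y is nonempty.
The first p characters of w are 0's, so xy (and hence y) consists only of 0's. Write y = 0^k, 1 ≤ k ≤ p.
Pump with i = 2: xy^2z = 0^{p+k} 1^p has p+k occurrences of 0 but only p of 1. Since k ≥ 1 the counts differ, so xy^2z ∉ L.
This contradicts the pumping lemma, so L is not regular.

0^{p+k} 1^p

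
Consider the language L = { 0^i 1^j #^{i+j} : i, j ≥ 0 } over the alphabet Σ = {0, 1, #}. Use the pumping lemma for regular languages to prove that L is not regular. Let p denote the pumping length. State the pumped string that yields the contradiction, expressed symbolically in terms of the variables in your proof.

0^{p+k} 1^p #^{2p}

Assume L is regular; let p be its pumping constant.
Take w = 0^p 1^p #^{2p} ∈ L (with i=j=p, i+j=2p), |w| = 4p ≥ p.
Write w = xyz as guaranteed by the lemma, with |xy| ≤ p and y is nonempty.
Since the first p symbols of w are all 0's and |xy| ≤ p, y lies entirely in the leading 0-block: y = 0^k for some k with 1 ≤ k ≤ p.
Consider xy^2z = 0^{p+k} 1^p #^{2p}. Now the 0- and 1-counts sum to 2p+k, but the #-count is 2p ≠ 2p+k. So xy^2z ∉ L.
This is a contradiction; hence L is not regular.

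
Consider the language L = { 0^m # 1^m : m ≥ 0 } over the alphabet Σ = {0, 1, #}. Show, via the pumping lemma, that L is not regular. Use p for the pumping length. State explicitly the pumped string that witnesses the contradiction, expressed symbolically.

Assume L is regular; let p be its pumping constant.
Take w = 0^p # 1^p ∈ L with |w| = 2p+1 ≥ p.
The pumping lemma gives a decomposition w = xyz where |xy| ≤ p and |y| ≥ 1.
Since the first p symbols of w are all 0's and |xy| ≤ p, y lies entirely in the leading 0-block: y = 0^k for some k with 1 ≤ k ≤ p.
Pump with i = 2: xy^2z = 0^{p+k} # 1^p, which would require p+k = p. But k ≥ 1, so xy^2z ∉ L.
This contradicts the pumping lemma, so L is not regular.

0^{p+k} # 1^p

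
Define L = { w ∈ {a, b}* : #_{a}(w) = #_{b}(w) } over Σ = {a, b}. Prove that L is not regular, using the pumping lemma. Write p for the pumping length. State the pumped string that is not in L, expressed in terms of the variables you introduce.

a^{p+k} b^p

Toward a contradiction, assume L is regular with pumping length p.
Choose w = a^p b^p ∈ L with |w| = 2p ≥ p.
The pumping lemma gives a decomposition w = xyz where |xy| ≤ p and |y| ≥ 1.
Since the first p symbols of w are all a's and |xy| ≤ p, y lies entirely in the leading a-block: y = a^k for some k with 1 ≤ k ≤ p.
Pump with i = 2: xy^2z = a^{p+k} b^p has p+k occurrences of a but only p of b. Since k ≥ 1 the counts differ, so xy^2z ∉ L.
Contradiction. Therefore L is not regular.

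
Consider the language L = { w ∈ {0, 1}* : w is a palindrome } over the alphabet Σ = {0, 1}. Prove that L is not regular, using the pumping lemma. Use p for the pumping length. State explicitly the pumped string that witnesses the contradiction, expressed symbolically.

Assume L is regular. Let p be the pumping length given by the pumping lemma.
Take w = 0^p 1 0^p, a palindrome of length 2p+1 ≥ p.
By the pumping lemma, w = xyz with |xy| ≤ p and y is nonempty.
Since the first p symbols of w are all 0's and |xy| ≤ p, y lies entirely in the leading 0-block: y = 0^k for some k with 1 ≤ k ≤ p.
Pump with i = 2: xy^2z = 0^{p+k} 1 0^p. Its reverse is 0^p 1 0^{p+k}, which differs from xy^2z since k ≥ 1. So xy^2z is not a palindrome and xy^2z ∉ L.
This contradicts the pumping lemma, so L is not regular.

0^{p+k} 1 0^p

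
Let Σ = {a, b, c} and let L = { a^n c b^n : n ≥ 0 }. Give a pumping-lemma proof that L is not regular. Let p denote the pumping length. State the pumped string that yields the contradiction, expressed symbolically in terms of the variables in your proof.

Suppose for contradiction that L is regular, and let p be the pumping length.
Take w = a^p c b^p ∈ L with |w| = 2p+1 ≥ p.
Write w = xyz as guaranteed by the lemma, with |xy| ≤ p and |y| > 0.
The first p characters of w are a's, so xy (and hence y) consists only of a's. Write y = a^k, 1 ≤ k ≤ p.
Pump with i = 2: xy^2z = a^{p+k} c b^p, which would require p+k = p. But k ≥ 1, so xy^2z ∉ L.
Contradiction. Therefore L is not regular.

a^{p+k} c b^p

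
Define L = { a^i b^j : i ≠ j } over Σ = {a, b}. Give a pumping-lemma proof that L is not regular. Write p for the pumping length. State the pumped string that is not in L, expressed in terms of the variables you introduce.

a^{p+p!} b^{p+p!}

Toward a contradiction, assume L is regular with pumping length p.
Choose w = a^p b^{p+p!}. Since p ≠ p+p!, w ∈ L; and |w| ≥ p.
By the pumping lemma, w = xyz with |xy| ≤ p and y is nonempty.
Since the first p symbols of w are all a's and |xy| ≤ p, y lies entirely in the leading a-block: y = a^k for some k with 1 ≤ k ≤ p.
Since 1 ≤ k ≤ p, k divides p!; set t = 1 + p!/k. Then xy^t z has p + (p!/k)·k = p + p! copies of a. Now the a-count equals the b-count, so i ≠ j fails. So xy^t z = a^{p+p!} b^{p+p!} ∉ L.
This contradicts the pumping lemma, so L is not regular.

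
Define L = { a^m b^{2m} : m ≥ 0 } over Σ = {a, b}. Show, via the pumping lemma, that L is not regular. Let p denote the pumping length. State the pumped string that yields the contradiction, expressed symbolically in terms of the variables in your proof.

a^{p+k} b^{2p}

Toward a contradiction, assume L is regular with pumping length p.
Take w = a^p b^{2p}. Then w ∈ L and |w| = 3p ≥ p.
By the pumping lemma, w = xyz with |xy| ≤ p and |y| ≥ 1.
Because |xy| ≤ p and w begins with p copies of a, we have y = a^k with 1 ≤ k ≤ p.
Pump with i = 2: xy^2z = a^{p+k} b^{2p}. For this to lie in L we would need 2p = 2(p+k), which forces k = 0. But k ≥ 1, so xy^2z ∉ L.
This is a contradiction; hence L is not regular.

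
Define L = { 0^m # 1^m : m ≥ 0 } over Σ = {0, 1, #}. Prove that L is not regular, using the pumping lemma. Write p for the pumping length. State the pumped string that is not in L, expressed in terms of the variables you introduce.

Toward a contradiction, assume L is regular with pumping length p.
Take w = 0^p # 1^p ∈ L with |w| = 2p+1 ≥ p.
Write w = xyz as guaranteed by the lemma, with |xy| ≤ p and |y| > 0.
Because |xy| ≤ p and w begins with p copies of 0, we have y = 0^k with 1 ≤ k ≤ p.
Pump with i = 2: xy^2z = 0^{p+k} # 1^p, which would require p+k = p. But k ≥ 1, so xy^2z ∉ L.
This is a contradiction; hence L is not regular.

0^{p+k} # 1^p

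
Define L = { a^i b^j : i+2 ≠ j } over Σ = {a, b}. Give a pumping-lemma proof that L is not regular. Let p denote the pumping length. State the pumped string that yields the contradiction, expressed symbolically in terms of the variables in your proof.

Assume L is regular; let p be its pumping constant.
Choose w = a^p b^{p+p!+2}. Since p ≠ (p+p!+2)-2 = p+p!, w ∈ L; and |w| ≥ p.
The pumping lemma gives a decomposition w = xyz where |xy| ≤ p and |y| > 0.
Because |xy| ≤ p and w begins with p copies of a, we have y = a^k with 1 ≤ k ≤ p.
Since 1 ≤ k ≤ p, k divides p!; set t = 1 + p!/k. Then xy^t z has p + (p!/k)·k = p + p! copies of a. Now the a-count is p+p! and (b-count)-2 = (p+p!+2)-2 = p+p!, so i+2 ≠ j fails. So xy^t z = a^{p+p!} b^{p+p!+2} ∉ L.
This contradicts the pumping lemma, so L is not regular.

a^{p+p!} b^{p+p!+2}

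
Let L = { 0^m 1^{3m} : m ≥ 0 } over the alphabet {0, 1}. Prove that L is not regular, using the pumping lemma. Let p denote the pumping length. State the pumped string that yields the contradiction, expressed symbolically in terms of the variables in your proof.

Toward a contradiction, assume L is regular with pumping length p.
Take w = 0^p 1^{3p}. Then w ∈ L and |w| = 4p ≥ p.
Write w = xyz as guaranteed by the lemma, with |xy| ≤ p and y is nonempty.
The first p characters of w are 0's, so xy (and hence y) consists only of 0's. Write y = 0^k, 1 ≤ k ≤ p.
Pump with i = 2: xy^2z = 0^{p+k} 1^{3p}. For this to lie in L we would need 3p = 3(p+k), which forces k = 0. But k ≥ 1, so xy^2z ∉ L.
Contradiction. Therefore L is not regular.

0^{p+k} 1^{3p}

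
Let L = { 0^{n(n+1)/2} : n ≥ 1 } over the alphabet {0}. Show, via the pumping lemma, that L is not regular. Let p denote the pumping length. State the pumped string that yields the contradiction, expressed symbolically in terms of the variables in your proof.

0^{p(p+1)/2+k}

Assume L is regular. Let p be the pumping length given by the pumping lemma.
Take w = 0^{p(p+1)/2} ∈ L with |w| = p(p+1)/2 ≥ p.
By the pumping lemma, w = xyz with |xy| ≤ p and |y| > 0.
Then y = 0^k for some k with 1 ≤ k ≤ p.
Pump with i = 2: xy^2z = 0^{p(p+1)/2+k}. Since 1 ≤ k ≤ p, p(p+1)/2 < p(p+1)/2+k ≤ p(p+1)/2+p < (p+1)(p+2)/2, so p(p+1)/2+k is strictly between consecutive triangular numbers. So xy^2z ∉ L.
Contradiction. Therefore L is not regular.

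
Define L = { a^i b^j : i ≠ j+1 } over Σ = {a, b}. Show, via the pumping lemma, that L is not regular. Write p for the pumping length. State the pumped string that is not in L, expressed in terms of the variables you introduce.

Assume L is regular. Let p be the pumping length given by the pumping lemma.
Choose w = a^p b^{p+p!-1}. Since p ≠ (p+p!-1)+1 = p+p!, w ∈ L; and |w| ≥ p.
The pumping lemma gives a decomposition w = xyz where |xy| ≤ p and y is nonempty.
Since the first p symbols of w are all a's and |xy| ≤ p, y lies entirely in the leading a-block: y = a^k for some k with 1 ≤ k ≤ p.
Since 1 ≤ k ≤ p, k divides p!; set t = 1 + p!/k. Then xy^t z has p + (p!/k)·k = p + p! copies of a. Now the a-count is p+p! and (b-count)+1 = (p+p!-1)+1 = p+p!, so i ≠ j+1 fails. So xy^t z = a^{p+p!} b^{p+p!-1} ∉ L.
This contradicts the pumping lemma, so L is not regular.

a^{p+p!} b^{p+p!-1}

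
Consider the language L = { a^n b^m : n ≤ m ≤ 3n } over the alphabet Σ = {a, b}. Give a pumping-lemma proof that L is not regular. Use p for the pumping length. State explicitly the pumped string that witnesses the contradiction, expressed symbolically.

a^{p+k} b^p

Suppose for contradiction that L is regular, and let p be the pumping length.
Take w = a^p b^p ∈ L (since p ≤ p ≤ 3p), with |w| = 2p ≥ p.
The pumping lemma gives a decomposition w = xyz where |xy| ≤ p and |y| > 0.
Because |xy| ≤ p and w begins with p copies of a, we have y = a^k with 1 ≤ k ≤ p.
Pump with i = 2: xy^2z = a^{p+k} b^p. Now n = p+k > p = m, so the condition n ≤ m fails. Thus xy^2z ∉ L.
Contradiction. Therefore L is not regular.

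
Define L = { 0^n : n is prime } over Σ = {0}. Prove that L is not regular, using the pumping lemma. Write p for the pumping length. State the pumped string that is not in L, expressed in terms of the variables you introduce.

0^{q(1+k)}

Suppose for contradiction that L is regular, and let p be the pumping length.
Let q be a prime with q ≥ p+2 (infinitely many primes exist), and take w = 0^q ∈ L with |w| = q ≥ p.
The pumping lemma gives a decomposition w = xyz where |xy| ≤ p and y is nonempty.
Then y = 0^k for some k with 1 ≤ k ≤ p.
Since 1 ≤ k ≤ p, |xz| = q-k. Pump with i = q+1: |xy^{q+1}z| = (q-k)+(q+1)k = q+qk = q(1+k), which is composite (both factors ≥ 2). So xy^{q+1}z = 0^{q(1+k)} ∉ L.
Contradiction. Therefore L is not regular.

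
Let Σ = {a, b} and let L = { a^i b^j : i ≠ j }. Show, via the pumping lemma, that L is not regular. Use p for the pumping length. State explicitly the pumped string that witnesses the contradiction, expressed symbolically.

Toward a contradiction, assume L is regular with pumping length p.
Choose w = a^p b^{p+p!}. Since p ≠ p+p!, w ∈ L; and |w| ≥ p.
The pumping lemma gives a decomposition w = xyz where |xy| ≤ p and |y| > 0.
The first p characters of w are a's, so xy (and hence y) consists only of a's. Write y = a^k, 1 ≤ k ≤ p.
Since 1 ≤ k ≤ p, k divides p!; set t = 1 + p!/k. Then xy^t z has p + (p!/k)·k = p + p! copies of a. Now the a-count equals the b-count, so i ≠ j fails. So xy^t z = a^{p+p!} b^{p+p!} ∉ L.
Contradiction. Therefore L is not regular.

a^{p+p!} b^{p+p!}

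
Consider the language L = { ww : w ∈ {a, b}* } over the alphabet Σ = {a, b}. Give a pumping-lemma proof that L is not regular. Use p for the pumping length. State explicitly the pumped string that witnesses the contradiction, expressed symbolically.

Assume L is regular; let p be its pumping constant.
Take w = a^p b^p a^p b^p = uu where u = a^pb^p; then w ∈ L and |w| = 4p ≥ p.
The pumping lemma gives a decomposition w = xyz where |xy| ≤ p and |y| ≥ 1.
Since the first p symbols of w are all a's and |xy| ≤ p, y lies entirely in the leading a-block: y = a^k for some k with 1 ≤ k ≤ p.
Pump with i = 2: xy^2z = a^{p+k} b^p a^p b^p, of length 4p+k. Suppose this equals vv. The string starts with a and ends with b, so v does too; thus the boundary between the two copies of v is a b→a transition. There is exactly one such transition, at position 2p+k, so |v| = 2p+k and |vv| = 4p+2k ≠ 4p+k since k ≥ 1. So xy^2z ∉ L.
This is a contradiction; hence L is not regular.

a^{p+k} b^p a^p b^p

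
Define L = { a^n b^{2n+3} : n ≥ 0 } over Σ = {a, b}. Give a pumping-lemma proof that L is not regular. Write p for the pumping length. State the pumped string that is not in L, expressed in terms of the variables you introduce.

a^{p+k} b^{2p+3}

Toward a contradiction, assume L is regular with pumping length p.
Choose w = a^p b^{2p+3}, which is in L with |w| = 3p+3 ≥ p.
Write w = xyz as guaranteed by the lemma, with |xy| ≤ p and |y| > 0.
The first p characters of w are a's, so xy (and hence y) consists only of a's. Write y = a^k, 1 ≤ k ≤ p.
Pump with i = 2: xy^2z = a^{p+k} b^{2p+3}. For this to lie in L we would need 2p+3 = 2(p+k)+3, which forces k = 0. But k ≥ 1, so xy^2z ∉ L.
This contradicts the pumping lemma, so L is not regular.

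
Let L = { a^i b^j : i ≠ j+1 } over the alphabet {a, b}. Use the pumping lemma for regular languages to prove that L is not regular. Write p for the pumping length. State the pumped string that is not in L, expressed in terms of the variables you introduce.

Suppose for contradiction that L is regular, and let p be the pumping length.
Choose w = a^p b^{p+p!-1}. Since p ≠ (p+p!-1)+1 = p+p!, w ∈ L; and |w| ≥ p.
The pumping lemma gives a decomposition w = xyz where |xy| ≤ p and |y| > 0.
The first p characters of w are a's, so xy (and hence y) consists only of a's. Write y = a^k, 1 ≤ k ≤ p.
Since 1 ≤ k ≤ p, k divides p!; set t = 1 + p!/k. Then xy^t z has p + (p!/k)·k = p + p! copies of a. Now the a-count is p+p! and (b-count)+1 = (p+p!-1)+1 = p+p!, so i ≠ j+1 fails. So xy^t z = a^{p+p!} b^{p+p!-1} ∉ L.
This contradicts the pumping lemma, so L is not regular.

a^{p+p!} b^{p+p!-1}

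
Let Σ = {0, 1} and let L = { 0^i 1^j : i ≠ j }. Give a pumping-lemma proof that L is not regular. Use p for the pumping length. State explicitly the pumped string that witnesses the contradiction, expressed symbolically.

Suppose for contradiction that L is regular, and let p be the pumping length.
Choose w = 0^p 1^{p+p!}. Since p ≠ p+p!, w ∈ L; and |w| ≥ p.
Write w = xyz as guaranteed by the lemma, with |xy| ≤ p and |y| > 0.
Because |xy| ≤ p and w begins with p copies of 0, we have y = 0^k with 1 ≤ k ≤ p.
Since 1 ≤ k ≤ p, k divides p!; set t = 1 + p!/k. Then xy^t z has p + (p!/k)·k = p + p! copies of 0. Now the 0-count equals the 1-count, so i ≠ j fails. So xy^t z = 0^{p+p!} 1^{p+p!} ∉ L.
This is a contradiction; hence L is not regular.

0^{p+p!} 1^{p+p!}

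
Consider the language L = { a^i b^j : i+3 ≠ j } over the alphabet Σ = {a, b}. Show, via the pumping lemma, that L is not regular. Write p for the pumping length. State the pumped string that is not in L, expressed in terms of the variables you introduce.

a^{p+p!} b^{p+p!+3}

Assume L is regular. Let p be the pumping length given by the pumping lemma.
Choose w = a^p b^{p+p!+3}. Since p ≠ (p+p!+3)-3 = p+p!, w ∈ L; and |w| ≥ p.
Write w = xyz as guaranteed by the lemma, with |xy| ≤ p and |y| ≥ 1.
Since the first p symbols of w are all a's and |xy| ≤ p, y lies entirely in the leading a-block: y = a^k for some k with 1 ≤ k ≤ p.
Since 1 ≤ k ≤ p, k divides p!; set t = 1 + p!/k. Then xy^t z has p + (p!/k)·k = p + p! copies of a. Now the a-count is p+p! and (b-count)-3 = (p+p!+3)-3 = p+p!, so i+3 ≠ j fails. So xy^t z = a^{p+p!} b^{p+p!+3} ∉ L.
This contradicts the pumping lemma, so L is not regular.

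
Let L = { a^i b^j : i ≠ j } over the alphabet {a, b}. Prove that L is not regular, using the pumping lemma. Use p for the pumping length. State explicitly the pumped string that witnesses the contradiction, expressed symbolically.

Assume L is regular. Let p be the pumping length given by the pumping lemma.
Choose w = a^p b^{p+p!}. Since p ≠ p+p!, w ∈ L; and |w| ≥ p.
By the pumping lemma, w = xyz with |xy| ≤ p and y is nonempty.
Because |xy| ≤ p and w begins with p copies of a, we have y = a^k with 1 ≤ k ≤ p.
Since 1 ≤ k ≤ p, k divides p!; set t = 1 + p!/k. Then xy^t z has p + (p!/k)·k = p + p! copies of a. Now the a-count equals the b-count, so i ≠ j fails. So xy^t z = a^{p+p!} b^{p+p!} ∉ L.
Contradiction. Therefore L is not regular.

a^{p+p!} b^{p+p!}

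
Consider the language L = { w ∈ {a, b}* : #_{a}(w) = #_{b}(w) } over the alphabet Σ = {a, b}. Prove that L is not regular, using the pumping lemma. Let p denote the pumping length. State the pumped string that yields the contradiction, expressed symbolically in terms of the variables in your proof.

a^{p+k} b^p

Toward a contradiction, assume L is regular with pumping length p.
Choose w = a^p b^p ∈ L with |w| = 2p ≥ p.
The pumping lemma gives a decomposition w = xyz where |xy| ≤ p and |y| ≥ 1.
The first p characters of w are a's, so xy (and hence y) consists only of a's. Write y = a^k, 1 ≤ k ≤ p.
Pump with i = 2: xy^2z = a^{p+k} b^p has p+k occurrences of a but only p of b. Since k ≥ 1 the counts differ, so xy^2z ∉ L.
Contradiction. Therefore L is not regular.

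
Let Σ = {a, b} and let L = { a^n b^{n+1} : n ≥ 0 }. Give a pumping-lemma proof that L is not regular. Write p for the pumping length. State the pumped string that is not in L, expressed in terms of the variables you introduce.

a^{p+k} b^{p+1}

Toward a contradiction, assume L is regular with pumping length p.
Choose w = a^p b^{p+1}, which is in L with |w| = 2p+1 ≥ p.
By the pumping lemma, w = xyz with |xy| ≤ p and y is nonempty.
Since the first p symbols of w are all a's and |xy| ≤ p, y lies entirely in the leading a-block: y = a^k for some k with 1 ≤ k ≤ p.
Pump with i = 2: xy^2z = a^{p+k} b^{p+1}. For this to lie in L we would need p+1 = (p+k)+1, which forces k = 0. But k ≥ 1, so xy^2z ∉ L.
Contradiction. Therefore L is not regular.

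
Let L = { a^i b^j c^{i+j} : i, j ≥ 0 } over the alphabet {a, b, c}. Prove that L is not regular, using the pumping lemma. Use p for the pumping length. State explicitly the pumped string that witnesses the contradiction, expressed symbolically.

a^{p+k} b^p c^{2p}

Assume L is regular. Let p be the pumping length given by the pumping lemma.
Take w = a^p b^p c^{2p} ∈ L (with i=j=p, i+j=2p), |w| = 4p ≥ p.
By the pumping lemma, w = xyz with |xy| ≤ p and y is nonempty.
Since the first p symbols of w are all a's and |xy| ≤ p, y lies entirely in the leading a-block: y = a^k for some k with 1 ≤ k ≤ p.
Consider xy^2z = a^{p+k} b^p c^{2p}. Now the a- and b-counts sum to 2p+k, but the c-count is 2p ≠ 2p+k. So xy^2z ∉ L.
This is a contradiction; hence L is not regular.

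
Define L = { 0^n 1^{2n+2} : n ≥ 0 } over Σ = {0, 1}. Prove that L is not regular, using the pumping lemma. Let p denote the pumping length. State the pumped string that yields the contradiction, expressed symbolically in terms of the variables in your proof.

0^{p+k} 1^{2p+2}

Assume L is regular; let p be its pumping constant.
Choose w = 0^p 1^{2p+2}, which is in L with |w| = 3p+2 ≥ p.
By the pumping lemma, w = xyz with |xy| ≤ p and |y| ≥ 1.
Since the first p symbols of w are all 0's and |xy| ≤ p, y lies entirely in the leading 0-block: y = 0^k for some k with 1 ≤ k ≤ p.
Pump with i = 2: xy^2z = 0^{p+k} 1^{2p+2}. For this to lie in L we would need 2p+2 = 2(p+k)+2, which forces k = 0. But k ≥ 1, so xy^2z ∉ L.
Contradiction. Therefore L is not regular.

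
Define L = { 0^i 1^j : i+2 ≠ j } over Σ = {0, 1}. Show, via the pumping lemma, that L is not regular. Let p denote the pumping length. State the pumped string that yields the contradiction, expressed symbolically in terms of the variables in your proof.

0^{p+p!} 1^{p+p!+2}

Suppose for contradiction that L is regular, and let p be the pumping length.
Choose w = 0^p 1^{p+p!+2}. Since p ≠ (p+p!+2)-2 = p+p!, w ∈ L; and |w| ≥ p.
The pumping lemma gives a decomposition w = xyz where |xy| ≤ p and |y| > 0.
The first p characters of w are 0's, so xy (and hence y) consists only of 0's. Write y = 0^k, 1 ≤ k ≤ p.
Since 1 ≤ k ≤ p, k divides p!; set t = 1 + p!/k. Then xy^t z has p + (p!/k)·k = p + p! copies of 0. Now the 0-count is p+p! and (1-count)-2 = (p+p!+2)-2 = p+p!, so i+2 ≠ j fails. So xy^t z = 0^{p+p!} 1^{p+p!+2} ∉ L.
This contradicts the pumping lemma, so L is not regular.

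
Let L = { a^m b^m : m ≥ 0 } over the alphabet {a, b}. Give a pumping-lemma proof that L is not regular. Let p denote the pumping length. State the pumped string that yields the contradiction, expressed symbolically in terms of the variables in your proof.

Assume L is regular. Let p be the pumping length given by the pumping lemma.
Take w = a^p b^p. Then w ∈ L and |w| = 2p ≥ p.
The pumping lemma gives a decomposition w = xyz where |xy| ≤ p and |y| ≥ 1.
The first p characters of w are a's, so xy (and hence y) consists only of a's. Write y = a^k, 1 ≤ k ≤ p.
Pump with i = 2: xy^2z = a^{p+k} b^p. For this to lie in L we would need p = p+k, which forces k = 0. But k ≥ 1, so xy^2z ∉ L.
Contradiction. Therefore L is not regular.

a^{p+k} b^p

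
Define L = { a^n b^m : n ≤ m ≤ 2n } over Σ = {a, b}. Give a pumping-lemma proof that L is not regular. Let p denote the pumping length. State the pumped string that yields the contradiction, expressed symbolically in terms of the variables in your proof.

a^{p+k} b^p

Assume L is regular. Let p be the pumping length given by the pumping lemma.
Take w = a^p b^p ∈ L (since p ≤ p ≤ 2p), with |w| = 2p ≥ p.
The pumping lemma gives a decomposition w = xyz where |xy| ≤ p and y is nonempty.
Because |xy| ≤ p and w begins with p copies of a, we have y = a^k with 1 ≤ k ≤ p.
Pump with i = 2: xy^2z = a^{p+k} b^p. Now n = p+k > p = m, so the condition n ≤ m fails. Thus xy^2z ∉ L.
This is a contradiction; hence L is not regular.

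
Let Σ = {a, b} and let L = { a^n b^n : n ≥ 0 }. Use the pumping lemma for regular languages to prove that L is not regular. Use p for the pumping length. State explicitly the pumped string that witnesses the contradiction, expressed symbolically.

a^{p+k} b^p

Assume L is regular. Let p be the pumping length given by the pumping lemma.
Choose w = a^p b^p, which is in L with |w| = 2p ≥ p.
Write w = xyz as guaranteed by the lemma, with |xy| ≤ p and |y| ≥ 1.
The first p characters of w are a's, so xy (and hence y) consists only of a's. Write y = a^k, 1 ≤ k ≤ p.
Pump with i = 2: xy^2z = a^{p+k} b^p. For this to lie in L we would need p = p+k, which forces k = 0. But k ≥ 1, so xy^2z ∉ L.
This contradicts the pumping lemma, so L is not regular.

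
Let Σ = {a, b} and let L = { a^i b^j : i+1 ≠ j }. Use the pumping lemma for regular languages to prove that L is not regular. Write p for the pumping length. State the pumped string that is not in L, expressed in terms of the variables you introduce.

a^{p+p!} b^{p+p!+1}

Assume L is regular; let p be its pumping constant.
Choose w = a^p b^{p+p!+1}. Since p ≠ (p+p!+1)-1 = p+p!, w ∈ L; and |w| ≥ p.
The pumping lemma gives a decomposition w = xyz where |xy| ≤ p and |y| ≥ 1.
The first p characters of w are a's, so xy (and hence y) consists only of a's. Write y = a^k, 1 ≤ k ≤ p.
Since 1 ≤ k ≤ p, k divides p!; set t = 1 + p!/k. Then xy^t z has p + (p!/k)·k = p + p! copies of a. Now the a-count is p+p! and (b-count)-1 = (p+p!+1)-1 = p+p!, so i+1 ≠ j fails. So xy^t z = a^{p+p!} b^{p+p!+1} ∉ L.
This is a contradiction; hence L is not regular.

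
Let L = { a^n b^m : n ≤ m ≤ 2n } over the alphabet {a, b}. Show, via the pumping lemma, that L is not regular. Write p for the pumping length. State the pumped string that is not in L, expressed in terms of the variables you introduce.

a^{p+k} b^p

Suppose for contradiction that L is regular, and let p be the pumping length.
Take w = a^p b^p ∈ L (since p ≤ p ≤ 2p), with |w| = 2p ≥ p.
By the pumping lemma, w = xyz with |xy| ≤ p and y is nonempty.
Since the first p symbols of w are all a's and |xy| ≤ p, y lies entirely in the leading a-block: y = a^k for some k with 1 ≤ k ≤ p.
Pump with i = 2: xy^2z = a^{p+k} b^p. Now n = p+k > p = m, so the condition n ≤ m fails. Thus xy^2z ∉ L.
This contradicts the pumping lemma, so L is not regular.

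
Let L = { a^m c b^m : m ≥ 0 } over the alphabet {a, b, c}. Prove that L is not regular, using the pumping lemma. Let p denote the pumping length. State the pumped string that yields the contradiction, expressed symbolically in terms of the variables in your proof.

a^{p+k} c b^p

Assume L is regular. Let p be the pumping length given by the pumping lemma.
Take w = a^p c b^p ∈ L with |w| = 2p+1 ≥ p.
By the pumping lemma, w = xyz with |xy| ≤ p and y is nonempty.
Since the first p symbols of w are all a's and |xy| ≤ p, y lies entirely in the leading a-block: y = a^k for some k with 1 ≤ k ≤ p.
Pump with i = 2: xy^2z = a^{p+k} c b^p, which would require p+k = p. But k ≥ 1, so xy^2z ∉ L.
This is a contradiction; hence L is not regular.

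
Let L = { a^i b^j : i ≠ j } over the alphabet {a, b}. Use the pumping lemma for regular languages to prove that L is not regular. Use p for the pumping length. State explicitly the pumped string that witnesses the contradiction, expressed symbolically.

Assume L is regular; let p be its pumping constant.
Choose w = a^p b^{p+p!}. Since p ≠ p+p!, w ∈ L; and |w| ≥ p.
By the pumping lemma, w = xyz with |xy| ≤ p and |y| ≥ 1.
The first p characters of w are a's, so xy (and hence y) consists only of a's. Write y = a^k, 1 ≤ k ≤ p.
Since 1 ≤ k ≤ p, k divides p!; set t = 1 + p!/k. Then xy^t z has p + (p!/k)·k = p + p! copies of a. Now the a-count equals the b-count, so i ≠ j fails. So xy^t z = a^{p+p!} b^{p+p!} ∉ L.
This contradicts the pumping lemma, so L is not regular.

a^{p+p!} b^{p+p!}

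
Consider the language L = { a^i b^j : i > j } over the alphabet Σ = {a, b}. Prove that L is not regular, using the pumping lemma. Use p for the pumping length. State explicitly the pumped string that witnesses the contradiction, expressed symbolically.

Toward a contradiction, assume L is regular with pumping length p.
Choose w = a^{p+1} b^p ∈ L, with |w| = 2p+1 ≥ p.
By the pumping lemma, w = xyz with |xy| ≤ p and |y| ≥ 1.
Because |xy| ≤ p and w begins with p copies of a, we have y = a^k with 1 ≤ k ≤ p.
Consider xy^0z = xz = a^{p+1-k} b^p. Since k ≥ 1, the a-count p+1-k is at most p, so i > j fails; thus xz ∉ L.
This is a contradiction; hence L is not regular.

a^{p+1-k} b^p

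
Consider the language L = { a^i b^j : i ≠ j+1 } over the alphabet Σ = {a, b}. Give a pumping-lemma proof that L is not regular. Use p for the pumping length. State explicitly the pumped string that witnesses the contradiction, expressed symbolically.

a^{p+p!} b^{p+p!-1}

Assume L is regular; let p be its pumping constant.
Choose w = a^p b^{p+p!-1}. Since p ≠ (p+p!-1)+1 = p+p!, w ∈ L; and |w| ≥ p.
Write w = xyz as guaranteed by the lemma, with |xy| ≤ p and |y| > 0.
Since the first p symbols of w are all a's and |xy| ≤ p, y lies entirely in the leading a-block: y = a^k for some k with 1 ≤ k ≤ p.
Since 1 ≤ k ≤ p, k divides p!; set t = 1 + p!/k. Then xy^t z has p + (p!/k)·k = p + p! copies of a. Now the a-count is p+p! and (b-count)+1 = (p+p!-1)+1 = p+p!, so i ≠ j+1 fails. So xy^t z = a^{p+p!} b^{p+p!-1} ∉ L.
Contradiction. Therefore L is not regular.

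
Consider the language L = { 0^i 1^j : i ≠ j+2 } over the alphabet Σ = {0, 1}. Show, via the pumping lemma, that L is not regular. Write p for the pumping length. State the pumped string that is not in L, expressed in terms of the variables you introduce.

0^{p+p!} 1^{p+p!-2}

Toward a contradiction, assume L is regular with pumping length p.
Choose w = 0^p 1^{p+p!-2}. Since p ≠ (p+p!-2)+2 = p+p!, w ∈ L; and |w| ≥ p.
Write w = xyz as guaranteed by the lemma, with |xy| ≤ p and |y| ≥ 1.
Because |xy| ≤ p and w begins with p copies of 0, we have y = 0^k with 1 ≤ k ≤ p.
Since 1 ≤ k ≤ p, k divides p!; set t = 1 + p!/k. Then xy^t z has p + (p!/k)·k = p + p! copies of 0. Now the 0-count is p+p! and (1-count)+2 = (p+p!-2)+2 = p+p!, so i ≠ j+2 fails. So xy^t z = 0^{p+p!} 1^{p+p!-2} ∉ L.
This contradicts the pumping lemma, so L is not regular.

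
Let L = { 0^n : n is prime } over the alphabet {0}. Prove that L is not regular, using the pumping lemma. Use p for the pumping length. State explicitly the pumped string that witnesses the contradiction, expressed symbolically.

0^{q(1+k)}

Toward a contradiction, assume L is regular with pumping length p.
Let q be a prime with q ≥ p+2 (infinitely many primes exist), and take w = 0^q ∈ L with |w| = q ≥ p.
The pumping lemma gives a decomposition w = xyz where |xy| ≤ p and |y| > 0.
Then y = 0^k for some k with 1 ≤ k ≤ p.
Since 1 ≤ k ≤ p, |xz| = q-k. Pump with i = q+1: |xy^{q+1}z| = (q-k)+(q+1)k = q+qk = q(1+k), which is composite (both factors ≥ 2). So xy^{q+1}z = 0^{q(1+k)} ∉ L.
Contradiction. Therefore L is not regular.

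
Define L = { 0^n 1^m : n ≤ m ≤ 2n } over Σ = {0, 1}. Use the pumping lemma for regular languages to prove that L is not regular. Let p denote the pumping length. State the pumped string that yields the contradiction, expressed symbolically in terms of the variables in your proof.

Assume L is regular. Let p be the pumping length given by the pumping lemma.
Take w = 0^p 1^p ∈ L (since p ≤ p ≤ 2p), with |w| = 2p ≥ p.
By the pumping lemma, w = xyz with |xy| ≤ p and |y| ≥ 1.
Because |xy| ≤ p and w begins with p copies of 0, we have y = 0^k with 1 ≤ k ≤ p.
Pump with i = 2: xy^2z = 0^{p+k} 1^p. Now n = p+k > p = m, so the condition n ≤ m fails. Thus xy^2z ∉ L.
This contradicts the pumping lemma, so L is not regular.

0^{p+k} 1^p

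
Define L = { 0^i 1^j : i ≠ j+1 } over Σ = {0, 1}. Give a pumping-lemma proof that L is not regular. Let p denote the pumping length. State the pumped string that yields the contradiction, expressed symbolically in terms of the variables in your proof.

0^{p+p!} 1^{p+p!-1}

Toward a contradiction, assume L is regular with pumping length p.
Choose w = 0^p 1^{p+p!-1}. Since p ≠ (p+p!-1)+1 = p+p!, w ∈ L; and |w| ≥ p.
By the pumping lemma, w = xyz with |xy| ≤ p and |y| > 0.
Since the first p symbols of w are all 0's and |xy| ≤ p, y lies entirely in the leading 0-block: y = 0^k for some k with 1 ≤ k ≤ p.
Since 1 ≤ k ≤ p, k divides p!; set t = 1 + p!/k. Then xy^t z has p + (p!/k)·k = p + p! copies of 0. Now the 0-count is p+p! and (1-count)+1 = (p+p!-1)+1 = p+p!, so i ≠ j+1 fails. So xy^t z = 0^{p+p!} 1^{p+p!-1} ∉ L.
This is a contradiction; hence L is not regular.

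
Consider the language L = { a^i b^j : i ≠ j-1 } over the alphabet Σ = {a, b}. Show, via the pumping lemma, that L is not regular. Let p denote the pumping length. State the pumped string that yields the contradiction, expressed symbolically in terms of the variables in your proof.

a^{p+p!} b^{p+p!+1}

Suppose for contradiction that L is regular, and let p be the pumping length.
Choose w = a^p b^{p+p!+1}. Since p ≠ (p+p!+1)-1 = p+p!, w ∈ L; and |w| ≥ p.
By the pumping lemma, w = xyz with |xy| ≤ p and |y| ≥ 1.
Because |xy| ≤ p and w begins with p copies of a, we have y = a^k with 1 ≤ k ≤ p.
Since 1 ≤ k ≤ p, k divides p!; set t = 1 + p!/k. Then xy^t z has p + (p!/k)·k = p + p! copies of a. Now the a-count is p+p! and (b-count)-1 = (p+p!+1)-1 = p+p!, so i ≠ j-1 fails. So xy^t z = a^{p+p!} b^{p+p!+1} ∉ L.
This contradicts the pumping lemma, so L is not regular.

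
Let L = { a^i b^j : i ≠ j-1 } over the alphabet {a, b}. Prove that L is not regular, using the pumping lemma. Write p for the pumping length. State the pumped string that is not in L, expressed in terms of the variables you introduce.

Assume L is regular. Let p be the pumping length given by the pumping lemma.
Choose w = a^p b^{p+p!+1}. Since p ≠ (p+p!+1)-1 = p+p!, w ∈ L; and |w| ≥ p.
By the pumping lemma, w = xyz with |xy| ≤ p and |y| ≥ 1.
Since the first p symbols of w are all a's and |xy| ≤ p, y lies entirely in the leading a-block: y = a^k for some k with 1 ≤ k ≤ p.
Since 1 ≤ k ≤ p, k divides p!; set t = 1 + p!/k. Then xy^t z has p + (p!/k)·k = p + p! copies of a. Now the a-count is p+p! and (b-count)-1 = (p+p!+1)-1 = p+p!, so i ≠ j-1 fails. So xy^t z = a^{p+p!} b^{p+p!+1} ∉ L.
This contradicts the pumping lemma, so L is not regular.

a^{p+p!} b^{p+p!+1}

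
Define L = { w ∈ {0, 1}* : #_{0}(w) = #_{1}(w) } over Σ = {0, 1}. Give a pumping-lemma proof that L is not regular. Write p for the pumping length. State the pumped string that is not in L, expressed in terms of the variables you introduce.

Assume L is regular. Let p be the pumping length given by the pumping lemma.
Choose w = 0^p 1^p ∈ L with |w| = 2p ≥ p.
The pumping lemma gives a decomposition w = xyz where |xy| ≤ p and y is nonempty.
The first p characters of w are 0's, so xy (and hence y) consists only of 0's. Write y = 0^k, 1 ≤ k ≤ p.
Pump with i = 2: xy^2z = 0^{p+k} 1^p has p+k occurrences of 0 but only p of 1. Since k ≥ 1 the counts differ, so xy^2z ∉ L.
This contradicts the pumping lemma, so L is not regular.

0^{p+k} 1^p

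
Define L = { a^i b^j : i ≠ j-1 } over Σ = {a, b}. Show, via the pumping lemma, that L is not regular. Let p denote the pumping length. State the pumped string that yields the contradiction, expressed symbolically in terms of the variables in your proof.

a^{p+p!} b^{p+p!+1}

Assume L is regular. Let p be the pumping length given by the pumping lemma.
Choose w = a^p b^{p+p!+1}. Since p ≠ (p+p!+1)-1 = p+p!, w ∈ L; and |w| ≥ p.
The pumping lemma gives a decomposition w = xyz where |xy| ≤ p and |y| > 0.
The first p characters of w are a's, so xy (and hence y) consists only of a's. Write y = a^k, 1 ≤ k ≤ p.
Since 1 ≤ k ≤ p, k divides p!; set t = 1 + p!/k. Then xy^t z has p + (p!/k)·k = p + p! copies of a. Now the a-count is p+p! and (b-count)-1 = (p+p!+1)-1 = p+p!, so i ≠ j-1 fails. So xy^t z = a^{p+p!} b^{p+p!+1} ∉ L.
Contradiction. Therefore L is not regular.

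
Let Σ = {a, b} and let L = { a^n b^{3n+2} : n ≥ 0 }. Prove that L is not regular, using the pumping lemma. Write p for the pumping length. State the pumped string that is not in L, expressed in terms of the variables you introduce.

Assume L is regular; let p be its pumping constant.
Let w = a^p b^{3p+2} ∈ L; note |w| = 4p+2 ≥ p.
The pumping lemma gives a decomposition w = xyz where |xy| ≤ p and y is nonempty.
Since the first p symbols of w are all a's and |xy| ≤ p, y lies entirely in the leading a-block: y = a^k for some k with 1 ≤ k ≤ p.
Pump with i = 2: xy^2z = a^{p+k} b^{3p+2}. For this to lie in L we would need 3p+2 = 3(p+k)+2, which forces k = 0. But k ≥ 1, so xy^2z ∉ L.
Contradiction. Therefore L is not regular.

a^{p+k} b^{3p+2}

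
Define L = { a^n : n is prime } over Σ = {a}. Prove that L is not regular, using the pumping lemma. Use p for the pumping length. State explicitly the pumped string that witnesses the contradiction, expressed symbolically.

Toward a contradiction, assume L is regular with pumping length p.
Let q be a prime with q ≥ p+2 (infinitely many primes exist), and take w = a^q ∈ L with |w| = q ≥ p.
The pumping lemma gives a decomposition w = xyz where |xy| ≤ p and |y| > 0.
Then y = a^k for some k with 1 ≤ k ≤ p.
Since 1 ≤ k ≤ p, |xz| = q-k. Pump with i = q+1: |xy^{q+1}z| = (q-k)+(q+1)k = q+qk = q(1+k), which is composite (both factors ≥ 2). So xy^{q+1}z = a^{q(1+k)} ∉ L.
This contradicts the pumping lemma, so L is not regular.

a^{q(1+k)}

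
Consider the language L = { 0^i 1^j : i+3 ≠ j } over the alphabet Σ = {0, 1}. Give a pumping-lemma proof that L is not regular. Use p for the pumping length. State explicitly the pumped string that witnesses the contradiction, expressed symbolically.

0^{p+p!} 1^{p+p!+3}

Assume L is regular; let p be its pumping constant.
Choose w = 0^p 1^{p+p!+3}. Since p ≠ (p+p!+3)-3 = p+p!, w ∈ L; and |w| ≥ p.
Write w = xyz as guaranteed by the lemma, with |xy| ≤ p and |y| > 0.
Since the first p symbols of w are all 0's and |xy| ≤ p, y lies entirely in the leading 0-block: y = 0^k for some k with 1 ≤ k ≤ p.
Since 1 ≤ k ≤ p, k divides p!; set t = 1 + p!/k. Then xy^t z has p + (p!/k)·k = p + p! copies of 0. Now the 0-count is p+p! and (1-count)-3 = (p+p!+3)-3 = p+p!, so i+3 ≠ j fails. So xy^t z = 0^{p+p!} 1^{p+p!+3} ∉ L.
Contradiction. Therefore L is not regular.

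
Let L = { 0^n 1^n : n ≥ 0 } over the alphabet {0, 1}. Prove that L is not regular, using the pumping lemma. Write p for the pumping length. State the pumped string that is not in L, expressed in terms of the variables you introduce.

0^{p+k} 1^p

Assume L is regular. Let p be the pumping length given by the pumping lemma.
Take w = 0^p 1^p. Then w ∈ L and |w| = 2p ≥ p.
Write w = xyz as guaranteed by the lemma, with |xy| ≤ p and |y| > 0.
The first p characters of w are 0's, so xy (and hence y) consists only of 0's. Write y = 0^k, 1 ≤ k ≤ p.
Pump with i = 2: xy^2z = 0^{p+k} 1^p. For this to lie in L we would need p = p+k, which forces k = 0. But k ≥ 1, so xy^2z ∉ L.
This contradicts the pumping lemma, so L is not regular.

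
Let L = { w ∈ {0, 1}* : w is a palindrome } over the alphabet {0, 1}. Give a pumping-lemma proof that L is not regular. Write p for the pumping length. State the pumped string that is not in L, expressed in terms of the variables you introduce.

Toward a contradiction, assume L is regular with pumping length p.
Take w = 0^p 1 0^p, a palindrome of length 2p+1 ≥ p.
The pumping lemma gives a decomposition w = xyz where |xy| ≤ p and |y| ≥ 1.
The first p characters of w are 0's, so xy (and hence y) consists only of 0's. Write y = 0^k, 1 ≤ k ≤ p.
Pump with i = 2: xy^2z = 0^{p+k} 1 0^p. Its reverse is 0^p 1 0^{p+k}, which differs from xy^2z since k ≥ 1. So xy^2z is not a palindrome and xy^2z ∉ L.
This is a contradiction; hence L is not regular.

0^{p+k} 1 0^p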